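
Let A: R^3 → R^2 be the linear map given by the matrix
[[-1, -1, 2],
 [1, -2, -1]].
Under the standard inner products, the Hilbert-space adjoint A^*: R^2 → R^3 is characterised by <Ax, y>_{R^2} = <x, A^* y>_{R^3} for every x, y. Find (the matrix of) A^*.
A^* = A^T =
[[-1, 1],
 [-1, -2],
 [2, -1]]

For real matrices with standard dot products, the defining identity <Ax, y> = <x, A^* y> gives (Ax)^T y = x^T (A^*) y, i.e. x^T A^T y = x^T (A^*) y. Since this holds for all x, y, we must have A^* = A^T. Therefore
A^* =
[[-1, 1],
 [-1, -2],
 [2, -1]].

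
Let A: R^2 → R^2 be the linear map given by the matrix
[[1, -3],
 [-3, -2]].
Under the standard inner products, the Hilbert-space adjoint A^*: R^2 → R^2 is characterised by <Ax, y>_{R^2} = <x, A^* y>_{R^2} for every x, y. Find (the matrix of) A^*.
A^* = A^T =
[[1, -3],
 [-3, -2]]

For real matrices with standard dot products, the defining identity <Ax, y> = <x, A^* y> gives (Ax)^T y = x^T (A^*) y, i.e. x^T A^T y = x^T (A^*) y. Since this holds for all x, y, we must have A^* = A^T. Therefore
A^* =
[[1, -3],
 [-3, -2]].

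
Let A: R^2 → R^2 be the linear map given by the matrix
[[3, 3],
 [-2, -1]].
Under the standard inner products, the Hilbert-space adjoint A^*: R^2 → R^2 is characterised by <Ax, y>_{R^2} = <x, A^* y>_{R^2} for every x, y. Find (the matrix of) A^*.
A^* = A^T =
[[3, -2],
 [3, -1]]

For real matrices with standard dot products, the defining identity <Ax, y> = <x, A^* y> gives (Ax)^T y = x^T (A^*) y, i.e. x^T A^T y = x^T (A^*) y. Since this holds for all x, y, we must have A^* = A^T. Therefore
A^* =
[[3, -2],
 [3, -1]].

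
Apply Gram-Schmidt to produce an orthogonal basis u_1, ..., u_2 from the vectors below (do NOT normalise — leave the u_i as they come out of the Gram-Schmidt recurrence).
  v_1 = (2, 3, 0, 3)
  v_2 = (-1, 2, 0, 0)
Orthogonal basis:
  u_1 = (2, 3, 0, 3)
  u_2 = (-15/11, 16/11, 0, -6/11)

Apply the Gram-Schmidt recurrence
  u_1 = v_1
  u_i = v_i − Σ_{j<i} ((v_i · u_j) / (u_j · u_j)) · u_j.

Step by step this gives:
  u_1 = (2, 3, 0, 3)
  u_2 = (-15/11, 16/11, 0, -6/11)

Orthogonality check:
  u_2 · u_1 = 0 (should be 0)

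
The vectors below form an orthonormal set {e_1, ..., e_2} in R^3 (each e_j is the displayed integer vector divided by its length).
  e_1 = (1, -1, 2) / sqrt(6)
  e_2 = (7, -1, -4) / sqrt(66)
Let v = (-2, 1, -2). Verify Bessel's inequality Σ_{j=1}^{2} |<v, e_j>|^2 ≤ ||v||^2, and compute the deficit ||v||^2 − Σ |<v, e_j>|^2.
Σ |<v, e_j>|^2 = 98/11; ||v||^2 = 9; deficit = 1/11

Write each e_j = u_j / sqrt(<u_j, u_j>) where u_j is the displayed integer vector. Then <v, e_j> = <v, u_j> / sqrt(<u_j, u_j>), so |<v, e_j>|^2 = <v, u_j>^2 / <u_j, u_j>.
Coefficients: <v, e_1> = -7/sqrt(6), <v, e_2> = -7/sqrt(66).
Square and sum: Σ |<v, e_j>|^2 = 98/11.
Compute ||v||^2 = v·v = 9.
Deficit = 9 − 98/11 = 1/11 ≥ 0, confirming Bessel's inequality. (The deficit equals ||v − Σ <v,e_j> e_j||^2, the squared distance from v to span{e_j}.)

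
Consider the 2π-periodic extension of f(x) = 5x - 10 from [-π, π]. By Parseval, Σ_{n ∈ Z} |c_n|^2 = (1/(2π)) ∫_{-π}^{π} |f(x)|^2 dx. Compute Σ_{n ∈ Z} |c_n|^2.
Σ |c_n|^2 = 25π^2/3 + 100

Expand and integrate term by term over [-π, π]:
  ∫ (5x)^2 dx = 25·(2π^3/3); ∫ 2·5·(-10)·x dx = 0 (odd integrand); ∫ (-10)^2 dx = 100·2π.
So (1/(2π)) ∫_{-π}^{π} (5x - 10)^2 dx = 25π^2/3 + 100 = 25π^2/3 + 100.
Parseval ⇒ Σ |c_n|^2 = 25π^2/3 + 100.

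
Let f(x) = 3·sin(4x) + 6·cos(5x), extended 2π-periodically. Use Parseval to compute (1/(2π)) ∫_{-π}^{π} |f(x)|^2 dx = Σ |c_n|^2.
Σ |c_n|^2 = 45/2

Expand |f|^2 and use orthogonality of {sin(nx), cos(mx)} on [-π, π]:
  ∫_{-π}^{π} sin(nx)^2 dx = π, ∫ cos(mx)^2 dx = π, and cross terms integrate to 0.
So ∫_{-π}^{π} f(x)^2 dx = 3^2 · π + 6^2 · π = (9 + 36)π.
Divide by 2π: (9 + 36)/2 = 45/2.
By Parseval, this equals Σ |c_n|^2.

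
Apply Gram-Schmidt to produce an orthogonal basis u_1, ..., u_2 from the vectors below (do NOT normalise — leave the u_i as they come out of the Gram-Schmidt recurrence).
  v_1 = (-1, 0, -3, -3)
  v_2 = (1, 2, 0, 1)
Orthogonal basis:
  u_1 = (-1, 0, -3, -3)
  u_2 = (15/19, 2, -12/19, 7/19)

Apply the Gram-Schmidt recurrence
  u_1 = v_1
  u_i = v_i − Σ_{j<i} ((v_i · u_j) / (u_j · u_j)) · u_j.

Step by step this gives:
  u_1 = (-1, 0, -3, -3)
  u_2 = (15/19, 2, -12/19, 7/19)

Orthogonality check:
  u_2 · u_1 = 0 (should be 0)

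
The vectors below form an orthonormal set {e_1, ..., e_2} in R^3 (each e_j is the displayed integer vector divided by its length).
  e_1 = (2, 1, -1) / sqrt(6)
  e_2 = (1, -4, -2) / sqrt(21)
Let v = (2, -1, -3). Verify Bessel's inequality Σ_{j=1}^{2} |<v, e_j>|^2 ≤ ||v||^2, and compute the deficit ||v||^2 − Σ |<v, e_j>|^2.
Σ |<v, e_j>|^2 = 90/7; ||v||^2 = 14; deficit = 8/7

Write each e_j = u_j / sqrt(<u_j, u_j>) where u_j is the displayed integer vector. Then <v, e_j> = <v, u_j> / sqrt(<u_j, u_j>), so |<v, e_j>|^2 = <v, u_j>^2 / <u_j, u_j>.
Coefficients: <v, e_1> = 6/sqrt(6), <v, e_2> = 12/sqrt(21).
Square and sum: Σ |<v, e_j>|^2 = 90/7.
Compute ||v||^2 = v·v = 14.
Deficit = 14 − 90/7 = 8/7 ≥ 0, confirming Bessel's inequality. (The deficit equals ||v − Σ <v,e_j> e_j||^2, the squared distance from v to span{e_j}.)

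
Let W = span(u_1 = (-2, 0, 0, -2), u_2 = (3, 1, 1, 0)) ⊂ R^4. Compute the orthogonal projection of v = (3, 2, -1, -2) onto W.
proj_W(v) = (32/13, 17/13, 17/13, -19/13)

Set up U = [u_1 | ... | u_2] ∈ R^(4×2). The projector onto W = col(U) is P = U (U^T U)^(-1) U^T.
Compute U^T U =
  [8, -6]
  [-6, 11],
and U^T v = (-2, 10).
Solve U^T U · c = U^T v for the coefficients: c = (19/26, 17/13). The projection is proj_W(v) = U c.
Check: (v - proj_W(v)) · u_1 = 0  (should be 0).
Check: (v - proj_W(v)) · u_2 = 0  (should be 0).
Result: proj_W(v) = (32/13, 17/13, 17/13, -19/13).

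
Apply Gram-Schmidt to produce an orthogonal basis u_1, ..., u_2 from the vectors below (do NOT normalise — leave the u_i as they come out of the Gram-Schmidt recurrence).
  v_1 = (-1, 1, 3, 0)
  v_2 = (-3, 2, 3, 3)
Orthogonal basis:
  u_1 = (-1, 1, 3, 0)
  u_2 = (-19/11, 8/11, -9/11, 3)

Apply the Gram-Schmidt recurrence
  u_1 = v_1
  u_i = v_i − Σ_{j<i} ((v_i · u_j) / (u_j · u_j)) · u_j.

Step by step this gives:
  u_1 = (-1, 1, 3, 0)
  u_2 = (-19/11, 8/11, -9/11, 3)

Orthogonality check:
  u_2 · u_1 = 0 (should be 0)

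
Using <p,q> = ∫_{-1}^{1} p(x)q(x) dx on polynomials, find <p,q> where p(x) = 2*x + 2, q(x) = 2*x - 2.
<p,q> = -16/3

Expand the product: p(x)·q(x) = 4*x^2 - 4.
∫_{-1}^{1} of each monomial x^k gives [2/(k+1) if k even, 0 if k odd]. Integrating term-by-term (or equivalently evaluating the antiderivative F(x) = 4*x^3/3 - 4*x at the endpoints):
  F(1) − F(−1) = -8/3 − (8/3) = -16/3.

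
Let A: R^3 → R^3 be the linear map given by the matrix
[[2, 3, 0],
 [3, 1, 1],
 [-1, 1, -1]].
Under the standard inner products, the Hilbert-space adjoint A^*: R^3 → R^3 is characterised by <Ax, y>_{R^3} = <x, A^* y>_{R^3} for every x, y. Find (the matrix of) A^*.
A^* = A^T =
[[2, 3, -1],
 [3, 1, 1],
 [0, 1, -1]]

For real matrices with standard dot products, the defining identity <Ax, y> = <x, A^* y> gives (Ax)^T y = x^T (A^*) y, i.e. x^T A^T y = x^T (A^*) y. Since this holds for all x, y, we must have A^* = A^T. Therefore
A^* =
[[2, 3, -1],
 [3, 1, 1],
 [0, 1, -1]].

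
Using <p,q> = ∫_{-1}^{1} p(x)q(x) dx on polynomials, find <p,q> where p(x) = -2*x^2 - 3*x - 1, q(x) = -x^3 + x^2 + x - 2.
<p,q> = 22/5

Expand the product: p(x)·q(x) = 2*x^5 + x^4 - 4*x^3 + 5*x + 2.
∫_{-1}^{1} of each monomial x^k gives [2/(k+1) if k even, 0 if k odd]. Integrating term-by-term (or equivalently evaluating the antiderivative F(x) = x^6/3 + x^5/5 - x^4 + 5*x^2/2 + 2*x at the endpoints):
  F(1) − F(−1) = 121/30 − (-11/30) = 22/5.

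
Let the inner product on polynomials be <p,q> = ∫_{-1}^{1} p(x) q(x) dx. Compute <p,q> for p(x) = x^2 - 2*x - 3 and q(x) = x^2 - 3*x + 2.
<p,q> = -124/15

Expand the product: p(x)·q(x) = x^4 - 5*x^3 + 5*x^2 + 5*x - 6.
∫_{-1}^{1} of each monomial x^k gives [2/(k+1) if k even, 0 if k odd]. Integrating term-by-term (or equivalently evaluating the antiderivative F(x) = x^5/5 - 5*x^4/4 + 5*x^3/3 + 5*x^2/2 - 6*x at the endpoints):
  F(1) − F(−1) = -173/60 − (323/60) = -124/15.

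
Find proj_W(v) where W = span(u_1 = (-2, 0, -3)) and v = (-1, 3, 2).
proj_W(v) = (8/13, 0, 12/13)

Set up U = [u_1 | ... | u_1] ∈ R^(3×1). The projector onto W = col(U) is P = U (U^T U)^(-1) U^T.
Compute U^T U =
  [13],
and U^T v = (-4).
Solve U^T U · c = U^T v for the coefficients: c = (-4/13). The projection is proj_W(v) = U c.
Check: (v - proj_W(v)) · u_1 = 0  (should be 0).
Result: proj_W(v) = (8/13, 0, 12/13).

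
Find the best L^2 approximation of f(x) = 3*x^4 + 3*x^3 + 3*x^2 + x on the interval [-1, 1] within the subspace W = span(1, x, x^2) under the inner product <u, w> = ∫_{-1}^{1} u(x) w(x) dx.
g(x) = 39*x^2/7 + 14*x/5 - 9/35

The best approximation g ∈ W is the orthogonal projection of f onto W. Writing g = a_0 + a_1 x + a_2 x^2, the coefficients solve the normal equations G · a = b where
  G_{ij} = <φ_i, φ_j> and b_i = <f, φ_i>, with φ_0 = 1, φ_1 = x, φ_2 = x^2.
G =
  [2, 0, 2/3]
  [0, 2/3, 0]
  [2/3, 0, 2/5],
b = (16/5, 28/15, 72/35).
Solving gives a_0 = -9/35, a_1 = 14/5, a_2 = 39/7, so
  g(x) = 39*x^2/7 + 14*x/5 - 9/35.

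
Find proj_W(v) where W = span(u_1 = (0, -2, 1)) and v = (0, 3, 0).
proj_W(v) = (0, 12/5, -6/5)

Set up U = [u_1 | ... | u_1] ∈ R^(3×1). The projector onto W = col(U) is P = U (U^T U)^(-1) U^T.
Compute U^T U =
  [5],
and U^T v = (-6).
Solve U^T U · c = U^T v for the coefficients: c = (-6/5). The projection is proj_W(v) = U c.
Check: (v - proj_W(v)) · u_1 = 0  (should be 0).
Result: proj_W(v) = (0, 12/5, -6/5).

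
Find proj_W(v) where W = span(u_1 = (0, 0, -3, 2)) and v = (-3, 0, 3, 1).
proj_W(v) = (0, 0, 21/13, -14/13)

Set up U = [u_1 | ... | u_1] ∈ R^(4×1). The projector onto W = col(U) is P = U (U^T U)^(-1) U^T.
Compute U^T U =
  [13],
and U^T v = (-7).
Solve U^T U · c = U^T v for the coefficients: c = (-7/13). The projection is proj_W(v) = U c.
Check: (v - proj_W(v)) · u_1 = 0  (should be 0).
Result: proj_W(v) = (0, 0, 21/13, -14/13).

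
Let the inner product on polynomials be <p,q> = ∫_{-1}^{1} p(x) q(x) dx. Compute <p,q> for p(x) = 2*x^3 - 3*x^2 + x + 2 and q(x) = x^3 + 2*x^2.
<p,q> = 26/21

Expand the product: p(x)·q(x) = 2*x^6 + x^5 - 5*x^4 + 4*x^3 + 4*x^2.
∫_{-1}^{1} of each monomial x^k gives [2/(k+1) if k even, 0 if k odd]. Integrating term-by-term (or equivalently evaluating the antiderivative F(x) = 2*x^7/7 + x^6/6 - x^5 + x^4 + 4*x^3/3 at the endpoints):
  F(1) − F(−1) = 25/14 − (23/42) = 26/21.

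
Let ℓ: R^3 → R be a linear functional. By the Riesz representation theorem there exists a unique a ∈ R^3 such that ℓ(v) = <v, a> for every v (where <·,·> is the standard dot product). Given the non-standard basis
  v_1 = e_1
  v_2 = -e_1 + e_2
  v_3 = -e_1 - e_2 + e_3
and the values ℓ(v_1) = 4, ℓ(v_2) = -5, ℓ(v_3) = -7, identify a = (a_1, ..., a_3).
a = (4, -1, -4)

Write a = (a_1, ..., a_3) in the standard basis. For each basis vector v_i, ℓ(v_i) = <v_i, a> is a linear equation in the a_j's. Collect the n equations into a matrix system V a = ℓ, where row i of V is v_i (expressed in the standard basis). Since V is invertible (lower-triangular with 1s on the diagonal, up to permutation), solve by back-substitution:
  V =
[[1, 0, 0],
 [-1, 1, 0],
 [-1, -1, 1]]
  V a = (4, -5, -7)
Solving gives a = (4, -1, -4).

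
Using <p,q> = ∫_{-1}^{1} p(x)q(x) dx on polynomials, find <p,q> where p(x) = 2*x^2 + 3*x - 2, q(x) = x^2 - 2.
<p,q> = 24/5

Expand the product: p(x)·q(x) = 2*x^4 + 3*x^3 - 6*x^2 - 6*x + 4.
∫_{-1}^{1} of each monomial x^k gives [2/(k+1) if k even, 0 if k odd]. Integrating term-by-term (or equivalently evaluating the antiderivative F(x) = 2*x^5/5 + 3*x^4/4 - 2*x^3 - 3*x^2 + 4*x at the endpoints):
  F(1) − F(−1) = 3/20 − (-93/20) = 24/5.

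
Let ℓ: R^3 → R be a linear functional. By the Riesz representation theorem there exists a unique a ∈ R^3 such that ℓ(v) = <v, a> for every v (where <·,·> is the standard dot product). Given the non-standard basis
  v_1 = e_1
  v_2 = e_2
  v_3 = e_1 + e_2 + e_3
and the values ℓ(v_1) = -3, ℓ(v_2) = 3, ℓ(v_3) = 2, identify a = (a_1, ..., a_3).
a = (-3, 3, 2)

Write a = (a_1, ..., a_3) in the standard basis. For each basis vector v_i, ℓ(v_i) = <v_i, a> is a linear equation in the a_j's. Collect the n equations into a matrix system V a = ℓ, where row i of V is v_i (expressed in the standard basis). Since V is invertible (lower-triangular with 1s on the diagonal, up to permutation), solve by back-substitution:
  V =
[[1, 0, 0],
 [0, 1, 0],
 [1, 1, 1]]
  V a = (-3, 3, 2)
Solving gives a = (-3, 3, 2).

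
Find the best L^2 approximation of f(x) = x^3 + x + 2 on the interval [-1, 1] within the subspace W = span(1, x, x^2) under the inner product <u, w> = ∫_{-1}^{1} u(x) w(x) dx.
g(x) = 8*x/5 + 2

The best approximation g ∈ W is the orthogonal projection of f onto W. Writing g = a_0 + a_1 x + a_2 x^2, the coefficients solve the normal equations G · a = b where
  G_{ij} = <φ_i, φ_j> and b_i = <f, φ_i>, with φ_0 = 1, φ_1 = x, φ_2 = x^2.
G =
  [2, 0, 2/3]
  [0, 2/3, 0]
  [2/3, 0, 2/5],
b = (4, 16/15, 4/3).
Solving gives a_0 = 2, a_1 = 8/5, a_2 = 0, so
  g(x) = 8*x/5 + 2.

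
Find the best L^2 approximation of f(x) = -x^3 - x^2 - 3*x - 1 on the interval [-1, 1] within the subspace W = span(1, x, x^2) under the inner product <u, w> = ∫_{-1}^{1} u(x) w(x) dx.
g(x) = -x^2 - 18*x/5 - 1

The best approximation g ∈ W is the orthogonal projection of f onto W. Writing g = a_0 + a_1 x + a_2 x^2, the coefficients solve the normal equations G · a = b where
  G_{ij} = <φ_i, φ_j> and b_i = <f, φ_i>, with φ_0 = 1, φ_1 = x, φ_2 = x^2.
G =
  [2, 0, 2/3]
  [0, 2/3, 0]
  [2/3, 0, 2/5],
b = (-8/3, -12/5, -16/15).
Solving gives a_0 = -1, a_1 = -18/5, a_2 = -1, so
  g(x) = -x^2 - 18*x/5 - 1.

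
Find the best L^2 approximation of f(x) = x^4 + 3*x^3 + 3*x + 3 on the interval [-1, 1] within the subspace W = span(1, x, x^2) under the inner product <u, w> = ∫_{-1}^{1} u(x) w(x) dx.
g(x) = 6*x^2/7 + 24*x/5 + 102/35

The best approximation g ∈ W is the orthogonal projection of f onto W. Writing g = a_0 + a_1 x + a_2 x^2, the coefficients solve the normal equations G · a = b where
  G_{ij} = <φ_i, φ_j> and b_i = <f, φ_i>, with φ_0 = 1, φ_1 = x, φ_2 = x^2.
G =
  [2, 0, 2/3]
  [0, 2/3, 0]
  [2/3, 0, 2/5],
b = (32/5, 16/5, 16/7).
Solving gives a_0 = 102/35, a_1 = 24/5, a_2 = 6/7, so
  g(x) = 6*x^2/7 + 24*x/5 + 102/35.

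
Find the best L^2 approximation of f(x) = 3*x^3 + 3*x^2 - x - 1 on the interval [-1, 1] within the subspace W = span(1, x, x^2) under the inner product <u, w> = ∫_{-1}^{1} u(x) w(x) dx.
g(x) = 3*x^2 + 4*x/5 - 1

The best approximation g ∈ W is the orthogonal projection of f onto W. Writing g = a_0 + a_1 x + a_2 x^2, the coefficients solve the normal equations G · a = b where
  G_{ij} = <φ_i, φ_j> and b_i = <f, φ_i>, with φ_0 = 1, φ_1 = x, φ_2 = x^2.
G =
  [2, 0, 2/3]
  [0, 2/3, 0]
  [2/3, 0, 2/5],
b = (0, 8/15, 8/15).
Solving gives a_0 = -1, a_1 = 4/5, a_2 = 3, so
  g(x) = 3*x^2 + 4*x/5 - 1.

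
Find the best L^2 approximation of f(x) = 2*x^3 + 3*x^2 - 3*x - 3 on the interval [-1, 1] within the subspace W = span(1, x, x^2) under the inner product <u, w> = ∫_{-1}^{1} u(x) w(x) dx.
g(x) = 3*x^2 - 9*x/5 - 3

The best approximation g ∈ W is the orthogonal projection of f onto W. Writing g = a_0 + a_1 x + a_2 x^2, the coefficients solve the normal equations G · a = b where
  G_{ij} = <φ_i, φ_j> and b_i = <f, φ_i>, with φ_0 = 1, φ_1 = x, φ_2 = x^2.
G =
  [2, 0, 2/3]
  [0, 2/3, 0]
  [2/3, 0, 2/5],
b = (-4, -6/5, -4/5).
Solving gives a_0 = -3, a_1 = -9/5, a_2 = 3, so
  g(x) = 3*x^2 - 9*x/5 - 3.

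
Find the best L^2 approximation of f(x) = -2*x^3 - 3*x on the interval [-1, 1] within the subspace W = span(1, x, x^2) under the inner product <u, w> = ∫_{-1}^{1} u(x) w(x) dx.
g(x) = -21*x/5

The best approximation g ∈ W is the orthogonal projection of f onto W. Writing g = a_0 + a_1 x + a_2 x^2, the coefficients solve the normal equations G · a = b where
  G_{ij} = <φ_i, φ_j> and b_i = <f, φ_i>, with φ_0 = 1, φ_1 = x, φ_2 = x^2.
G =
  [2, 0, 2/3]
  [0, 2/3, 0]
  [2/3, 0, 2/5],
b = (0, -14/5, 0).
Solving gives a_0 = 0, a_1 = -21/5, a_2 = 0, so
  g(x) = -21*x/5.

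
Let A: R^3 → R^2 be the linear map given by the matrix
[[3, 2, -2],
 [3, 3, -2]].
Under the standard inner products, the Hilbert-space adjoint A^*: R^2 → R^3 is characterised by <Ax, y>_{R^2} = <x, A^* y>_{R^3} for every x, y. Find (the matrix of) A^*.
A^* = A^T =
[[3, 3],
 [2, 3],
 [-2, -2]]

For real matrices with standard dot products, the defining identity <Ax, y> = <x, A^* y> gives (Ax)^T y = x^T (A^*) y, i.e. x^T A^T y = x^T (A^*) y. Since this holds for all x, y, we must have A^* = A^T. Therefore
A^* =
[[3, 3],
 [2, 3],
 [-2, -2]].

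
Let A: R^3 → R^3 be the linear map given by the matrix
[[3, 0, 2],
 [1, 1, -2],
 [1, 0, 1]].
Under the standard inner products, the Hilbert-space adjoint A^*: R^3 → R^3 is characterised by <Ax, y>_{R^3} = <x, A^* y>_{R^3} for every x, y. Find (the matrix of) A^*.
A^* = A^T =
[[3, 1, 1],
 [0, 1, 0],
 [2, -2, 1]]

For real matrices with standard dot products, the defining identity <Ax, y> = <x, A^* y> gives (Ax)^T y = x^T (A^*) y, i.e. x^T A^T y = x^T (A^*) y. Since this holds for all x, y, we must have A^* = A^T. Therefore
A^* =
[[3, 1, 1],
 [0, 1, 0],
 [2, -2, 1]].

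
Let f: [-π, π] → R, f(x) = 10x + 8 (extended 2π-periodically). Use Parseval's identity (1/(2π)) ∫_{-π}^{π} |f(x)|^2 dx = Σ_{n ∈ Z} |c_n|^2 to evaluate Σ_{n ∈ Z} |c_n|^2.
Σ |c_n|^2 = 100π^2/3 + 64

Expand and integrate term by term over [-π, π]:
  ∫ (10x)^2 dx = 100·(2π^3/3); ∫ 2·10·(8)·x dx = 0 (odd integrand); ∫ 8^2 dx = 64·2π.
So (1/(2π)) ∫_{-π}^{π} (10x + 8)^2 dx = 100π^2/3 + 64 = 100π^2/3 + 64.
Parseval ⇒ Σ |c_n|^2 = 100π^2/3 + 64.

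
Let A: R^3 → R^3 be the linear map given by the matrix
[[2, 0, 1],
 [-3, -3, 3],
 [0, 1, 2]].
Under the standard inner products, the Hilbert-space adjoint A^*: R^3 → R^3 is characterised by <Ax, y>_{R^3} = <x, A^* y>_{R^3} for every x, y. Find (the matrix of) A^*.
A^* = A^T =
[[2, -3, 0],
 [0, -3, 1],
 [1, 3, 2]]

For real matrices with standard dot products, the defining identity <Ax, y> = <x, A^* y> gives (Ax)^T y = x^T (A^*) y, i.e. x^T A^T y = x^T (A^*) y. Since this holds for all x, y, we must have A^* = A^T. Therefore
A^* =
[[2, -3, 0],
 [0, -3, 1],
 [1, 3, 2]].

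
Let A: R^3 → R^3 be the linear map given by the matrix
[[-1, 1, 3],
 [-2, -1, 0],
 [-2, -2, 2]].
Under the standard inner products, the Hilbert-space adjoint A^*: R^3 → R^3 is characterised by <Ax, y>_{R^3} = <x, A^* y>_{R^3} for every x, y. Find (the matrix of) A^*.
A^* = A^T =
[[-1, -2, -2],
 [1, -1, -2],
 [3, 0, 2]]

For real matrices with standard dot products, the defining identity <Ax, y> = <x, A^* y> gives (Ax)^T y = x^T (A^*) y, i.e. x^T A^T y = x^T (A^*) y. Since this holds for all x, y, we must have A^* = A^T. Therefore
A^* =
[[-1, -2, -2],
 [1, -1, -2],
 [3, 0, 2]].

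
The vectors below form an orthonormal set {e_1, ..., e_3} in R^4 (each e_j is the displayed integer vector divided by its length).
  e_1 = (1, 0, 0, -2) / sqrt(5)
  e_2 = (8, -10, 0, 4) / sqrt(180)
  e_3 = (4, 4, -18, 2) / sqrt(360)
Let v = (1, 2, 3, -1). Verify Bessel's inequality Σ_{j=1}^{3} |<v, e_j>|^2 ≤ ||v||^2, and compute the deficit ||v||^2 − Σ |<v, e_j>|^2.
Σ |<v, e_j>|^2 = 43/5; ||v||^2 = 15; deficit = 32/5

Write each e_j = u_j / sqrt(<u_j, u_j>) where u_j is the displayed integer vector. Then <v, e_j> = <v, u_j> / sqrt(<u_j, u_j>), so |<v, e_j>|^2 = <v, u_j>^2 / <u_j, u_j>.
Coefficients: <v, e_1> = 3/sqrt(5), <v, e_2> = -16/sqrt(180), <v, e_3> = -44/sqrt(360).
Square and sum: Σ |<v, e_j>|^2 = 43/5.
Compute ||v||^2 = v·v = 15.
Deficit = 15 − 43/5 = 32/5 ≥ 0, confirming Bessel's inequality. (The deficit equals ||v − Σ <v,e_j> e_j||^2, the squared distance from v to span{e_j}.)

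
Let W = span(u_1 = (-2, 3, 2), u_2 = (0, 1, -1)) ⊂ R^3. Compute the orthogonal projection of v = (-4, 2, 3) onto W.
proj_W(v) = (-82/33, 86/33, 119/33)

Set up U = [u_1 | ... | u_2] ∈ R^(3×2). The projector onto W = col(U) is P = U (U^T U)^(-1) U^T.
Compute U^T U =
  [17, 1]
  [1, 2],
and U^T v = (20, -1).
Solve U^T U · c = U^T v for the coefficients: c = (41/33, -37/33). The projection is proj_W(v) = U c.
Check: (v - proj_W(v)) · u_1 = 0  (should be 0).
Check: (v - proj_W(v)) · u_2 = 0  (should be 0).
Result: proj_W(v) = (-82/33, 86/33, 119/33).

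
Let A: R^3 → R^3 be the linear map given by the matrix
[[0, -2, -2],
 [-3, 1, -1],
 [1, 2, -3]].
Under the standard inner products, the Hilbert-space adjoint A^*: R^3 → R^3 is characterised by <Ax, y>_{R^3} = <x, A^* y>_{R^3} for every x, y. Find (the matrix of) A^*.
A^* = A^T =
[[0, -3, 1],
 [-2, 1, 2],
 [-2, -1, -3]]

For real matrices with standard dot products, the defining identity <Ax, y> = <x, A^* y> gives (Ax)^T y = x^T (A^*) y, i.e. x^T A^T y = x^T (A^*) y. Since this holds for all x, y, we must have A^* = A^T. Therefore
A^* =
[[0, -3, 1],
 [-2, 1, 2],
 [-2, -1, -3]].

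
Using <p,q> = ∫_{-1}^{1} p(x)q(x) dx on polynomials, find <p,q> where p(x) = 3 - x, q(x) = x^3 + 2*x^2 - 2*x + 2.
<p,q> = 254/15

Expand the product: p(x)·q(x) = -x^4 + x^3 + 8*x^2 - 8*x + 6.
∫_{-1}^{1} of each monomial x^k gives [2/(k+1) if k even, 0 if k odd]. Integrating term-by-term (or equivalently evaluating the antiderivative F(x) = -x^5/5 + x^4/4 + 8*x^3/3 - 4*x^2 + 6*x at the endpoints):
  F(1) − F(−1) = 283/60 − (-733/60) = 254/15.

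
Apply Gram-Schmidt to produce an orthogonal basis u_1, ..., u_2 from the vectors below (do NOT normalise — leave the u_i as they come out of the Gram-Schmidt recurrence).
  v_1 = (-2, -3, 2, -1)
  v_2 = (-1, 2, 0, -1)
Orthogonal basis:
  u_1 = (-2, -3, 2, -1)
  u_2 = (-4/3, 3/2, 1/3, -7/6)

Apply the Gram-Schmidt recurrence
  u_1 = v_1
  u_i = v_i − Σ_{j<i} ((v_i · u_j) / (u_j · u_j)) · u_j.

Step by step this gives:
  u_1 = (-2, -3, 2, -1)
  u_2 = (-4/3, 3/2, 1/3, -7/6)

Orthogonality check:
  u_2 · u_1 = 0 (should be 0)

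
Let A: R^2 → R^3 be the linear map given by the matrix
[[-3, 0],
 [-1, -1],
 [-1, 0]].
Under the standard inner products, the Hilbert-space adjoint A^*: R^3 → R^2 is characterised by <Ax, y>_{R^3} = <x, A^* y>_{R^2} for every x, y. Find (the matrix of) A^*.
A^* = A^T =
[[-3, -1, -1],
 [0, -1, 0]]

For real matrices with standard dot products, the defining identity <Ax, y> = <x, A^* y> gives (Ax)^T y = x^T (A^*) y, i.e. x^T A^T y = x^T (A^*) y. Since this holds for all x, y, we must have A^* = A^T. Therefore
A^* =
[[-3, -1, -1],
 [0, -1, 0]].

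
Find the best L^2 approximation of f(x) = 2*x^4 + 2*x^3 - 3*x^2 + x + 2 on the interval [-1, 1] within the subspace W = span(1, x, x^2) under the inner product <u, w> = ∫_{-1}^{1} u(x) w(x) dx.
g(x) = -9*x^2/7 + 11*x/5 + 64/35

The best approximation g ∈ W is the orthogonal projection of f onto W. Writing g = a_0 + a_1 x + a_2 x^2, the coefficients solve the normal equations G · a = b where
  G_{ij} = <φ_i, φ_j> and b_i = <f, φ_i>, with φ_0 = 1, φ_1 = x, φ_2 = x^2.
G =
  [2, 0, 2/3]
  [0, 2/3, 0]
  [2/3, 0, 2/5],
b = (14/5, 22/15, 74/105).
Solving gives a_0 = 64/35, a_1 = 11/5, a_2 = -9/7, so
  g(x) = -9*x^2/7 + 11*x/5 + 64/35.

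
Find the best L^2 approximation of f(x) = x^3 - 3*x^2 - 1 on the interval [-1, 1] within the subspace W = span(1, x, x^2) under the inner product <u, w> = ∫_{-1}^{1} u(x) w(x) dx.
g(x) = -3*x^2 + 3*x/5 - 1

The best approximation g ∈ W is the orthogonal projection of f onto W. Writing g = a_0 + a_1 x + a_2 x^2, the coefficients solve the normal equations G · a = b where
  G_{ij} = <φ_i, φ_j> and b_i = <f, φ_i>, with φ_0 = 1, φ_1 = x, φ_2 = x^2.
G =
  [2, 0, 2/3]
  [0, 2/3, 0]
  [2/3, 0, 2/5],
b = (-4, 2/5, -28/15).
Solving gives a_0 = -1, a_1 = 3/5, a_2 = -3, so
  g(x) = -3*x^2 + 3*x/5 - 1.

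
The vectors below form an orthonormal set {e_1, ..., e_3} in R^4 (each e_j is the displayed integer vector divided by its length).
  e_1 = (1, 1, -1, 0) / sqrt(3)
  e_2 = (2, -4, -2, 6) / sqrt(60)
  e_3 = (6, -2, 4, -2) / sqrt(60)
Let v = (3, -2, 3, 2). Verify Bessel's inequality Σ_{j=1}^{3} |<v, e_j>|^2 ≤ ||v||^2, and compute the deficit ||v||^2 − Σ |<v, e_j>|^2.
Σ |<v, e_j>|^2 = 23; ||v||^2 = 26; deficit = 3

Write each e_j = u_j / sqrt(<u_j, u_j>) where u_j is the displayed integer vector. Then <v, e_j> = <v, u_j> / sqrt(<u_j, u_j>), so |<v, e_j>|^2 = <v, u_j>^2 / <u_j, u_j>.
Coefficients: <v, e_1> = -2/sqrt(3), <v, e_2> = 20/sqrt(60), <v, e_3> = 30/sqrt(60).
Square and sum: Σ |<v, e_j>|^2 = 23.
Compute ||v||^2 = v·v = 26.
Deficit = 26 − 23 = 3 ≥ 0, confirming Bessel's inequality. (The deficit equals ||v − Σ <v,e_j> e_j||^2, the squared distance from v to span{e_j}.)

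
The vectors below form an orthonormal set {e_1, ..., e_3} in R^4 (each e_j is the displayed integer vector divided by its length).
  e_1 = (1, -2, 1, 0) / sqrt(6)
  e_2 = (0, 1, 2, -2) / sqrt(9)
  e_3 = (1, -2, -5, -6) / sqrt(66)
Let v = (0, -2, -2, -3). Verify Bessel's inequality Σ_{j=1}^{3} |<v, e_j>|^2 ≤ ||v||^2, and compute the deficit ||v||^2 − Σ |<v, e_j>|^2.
Σ |<v, e_j>|^2 = 178/11; ||v||^2 = 17; deficit = 9/11

Write each e_j = u_j / sqrt(<u_j, u_j>) where u_j is the displayed integer vector. Then <v, e_j> = <v, u_j> / sqrt(<u_j, u_j>), so |<v, e_j>|^2 = <v, u_j>^2 / <u_j, u_j>.
Coefficients: <v, e_1> = 2/sqrt(6), <v, e_2> = 0/sqrt(9), <v, e_3> = 32/sqrt(66).
Square and sum: Σ |<v, e_j>|^2 = 178/11.
Compute ||v||^2 = v·v = 17.
Deficit = 17 − 178/11 = 9/11 ≥ 0, confirming Bessel's inequality. (The deficit equals ||v − Σ <v,e_j> e_j||^2, the squared distance from v to span{e_j}.)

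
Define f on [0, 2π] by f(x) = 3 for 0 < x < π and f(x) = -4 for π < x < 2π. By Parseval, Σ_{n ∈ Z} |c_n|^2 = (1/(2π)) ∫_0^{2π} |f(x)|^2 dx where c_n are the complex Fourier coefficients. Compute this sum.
Σ |c_n|^2 = 25/2

Parseval equates the L^2 energy of f (normalised by 1/(2π)) with the ℓ^2 sum of its Fourier coefficients: (1/(2π)) ∫_0^{2π} |f|^2 = Σ |c_n|^2.
Compute the left side: (1/(2π)) [∫_0^π 3^2 dx + ∫_π^{2π} (-4)^2 dx] = (1/(2π)) · (9π + 16π) = (9 + 16)/2 = 25/2.
So Σ_{n ∈ Z} |c_n|^2 = 25/2.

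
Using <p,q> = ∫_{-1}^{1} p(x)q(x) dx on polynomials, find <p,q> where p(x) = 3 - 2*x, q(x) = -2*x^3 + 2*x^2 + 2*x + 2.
<p,q> = 224/15

Expand the product: p(x)·q(x) = 4*x^4 - 10*x^3 + 2*x^2 + 2*x + 6.
∫_{-1}^{1} of each monomial x^k gives [2/(k+1) if k even, 0 if k odd]. Integrating term-by-term (or equivalently evaluating the antiderivative F(x) = 4*x^5/5 - 5*x^4/2 + 2*x^3/3 + x^2 + 6*x at the endpoints):
  F(1) − F(−1) = 179/30 − (-269/30) = 224/15.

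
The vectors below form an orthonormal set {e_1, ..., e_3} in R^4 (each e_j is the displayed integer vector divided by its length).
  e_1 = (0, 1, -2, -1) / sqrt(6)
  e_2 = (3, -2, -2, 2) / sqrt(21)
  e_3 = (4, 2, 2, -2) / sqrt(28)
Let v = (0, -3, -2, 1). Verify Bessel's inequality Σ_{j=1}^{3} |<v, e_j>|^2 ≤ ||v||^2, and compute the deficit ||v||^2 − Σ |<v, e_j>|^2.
Σ |<v, e_j>|^2 = 12; ||v||^2 = 14; deficit = 2

Write each e_j = u_j / sqrt(<u_j, u_j>) where u_j is the displayed integer vector. Then <v, e_j> = <v, u_j> / sqrt(<u_j, u_j>), so |<v, e_j>|^2 = <v, u_j>^2 / <u_j, u_j>.
Coefficients: <v, e_1> = 0/sqrt(6), <v, e_2> = 12/sqrt(21), <v, e_3> = -12/sqrt(28).
Square and sum: Σ |<v, e_j>|^2 = 12.
Compute ||v||^2 = v·v = 14.
Deficit = 14 − 12 = 2 ≥ 0, confirming Bessel's inequality. (The deficit equals ||v − Σ <v,e_j> e_j||^2, the squared distance from v to span{e_j}.)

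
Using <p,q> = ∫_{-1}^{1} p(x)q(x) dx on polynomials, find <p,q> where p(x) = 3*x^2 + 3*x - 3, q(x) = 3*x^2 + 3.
<p,q> = -72/5

Expand the product: p(x)·q(x) = 9*x^4 + 9*x^3 + 9*x - 9.
∫_{-1}^{1} of each monomial x^k gives [2/(k+1) if k even, 0 if k odd]. Integrating term-by-term (or equivalently evaluating the antiderivative F(x) = 9*x^5/5 + 9*x^4/4 + 9*x^2/2 - 9*x at the endpoints):
  F(1) − F(−1) = -9/20 − (279/20) = -72/5.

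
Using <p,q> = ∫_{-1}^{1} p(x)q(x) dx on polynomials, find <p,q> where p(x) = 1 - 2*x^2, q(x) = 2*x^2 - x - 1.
<p,q> = -14/15

Expand the product: p(x)·q(x) = -4*x^4 + 2*x^3 + 4*x^2 - x - 1.
∫_{-1}^{1} of each monomial x^k gives [2/(k+1) if k even, 0 if k odd]. Integrating term-by-term (or equivalently evaluating the antiderivative F(x) = -4*x^5/5 + x^4/2 + 4*x^3/3 - x^2/2 - x at the endpoints):
  F(1) − F(−1) = -7/15 − (7/15) = -14/15.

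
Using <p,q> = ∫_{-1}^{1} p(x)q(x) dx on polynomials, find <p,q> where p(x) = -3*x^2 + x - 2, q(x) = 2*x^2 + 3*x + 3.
<p,q> = -316/15

Expand the product: p(x)·q(x) = -6*x^4 - 7*x^3 - 10*x^2 - 3*x - 6.
∫_{-1}^{1} of each monomial x^k gives [2/(k+1) if k even, 0 if k odd]. Integrating term-by-term (or equivalently evaluating the antiderivative F(x) = -6*x^5/5 - 7*x^4/4 - 10*x^3/3 - 3*x^2/2 - 6*x at the endpoints):
  F(1) − F(−1) = -827/60 − (437/60) = -316/15.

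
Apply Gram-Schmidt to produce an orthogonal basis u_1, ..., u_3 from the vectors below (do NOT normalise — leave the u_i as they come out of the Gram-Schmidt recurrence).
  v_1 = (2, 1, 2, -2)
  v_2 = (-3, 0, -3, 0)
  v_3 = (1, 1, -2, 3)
Orthogonal basis:
  u_1 = (2, 1, 2, -2)
  u_2 = (-15/13, 12/13, -15/13, -24/13)
  u_3 = (3/2, 2, -3/2, 1)

Apply the Gram-Schmidt recurrence
  u_1 = v_1
  u_i = v_i − Σ_{j<i} ((v_i · u_j) / (u_j · u_j)) · u_j.

Step by step this gives:
  u_1 = (2, 1, 2, -2)
  u_2 = (-15/13, 12/13, -15/13, -24/13)
  u_3 = (3/2, 2, -3/2, 1)

Orthogonality check:
  u_2 · u_1 = 0 (should be 0)
  u_3 · u_1 = 0 (should be 0)
  u_3 · u_2 = 0 (should be 0)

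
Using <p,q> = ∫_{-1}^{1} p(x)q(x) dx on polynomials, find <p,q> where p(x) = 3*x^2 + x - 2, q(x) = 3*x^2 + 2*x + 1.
<p,q> = -16/15

Expand the product: p(x)·q(x) = 9*x^4 + 9*x^3 - x^2 - 3*x - 2.
∫_{-1}^{1} of each monomial x^k gives [2/(k+1) if k even, 0 if k odd]. Integrating term-by-term (or equivalently evaluating the antiderivative F(x) = 9*x^5/5 + 9*x^4/4 - x^3/3 - 3*x^2/2 - 2*x at the endpoints):
  F(1) − F(−1) = 13/60 − (77/60) = -16/15.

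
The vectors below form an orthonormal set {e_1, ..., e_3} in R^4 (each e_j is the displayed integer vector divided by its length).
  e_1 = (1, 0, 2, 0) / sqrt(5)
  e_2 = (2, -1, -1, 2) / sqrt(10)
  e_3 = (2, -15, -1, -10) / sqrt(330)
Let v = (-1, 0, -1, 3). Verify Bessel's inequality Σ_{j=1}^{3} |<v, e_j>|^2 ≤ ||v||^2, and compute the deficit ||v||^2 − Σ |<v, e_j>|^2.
Σ |<v, e_j>|^2 = 238/33; ||v||^2 = 11; deficit = 125/33

Write each e_j = u_j / sqrt(<u_j, u_j>) where u_j is the displayed integer vector. Then <v, e_j> = <v, u_j> / sqrt(<u_j, u_j>), so |<v, e_j>|^2 = <v, u_j>^2 / <u_j, u_j>.
Coefficients: <v, e_1> = -3/sqrt(5), <v, e_2> = 5/sqrt(10), <v, e_3> = -31/sqrt(330).
Square and sum: Σ |<v, e_j>|^2 = 238/33.
Compute ||v||^2 = v·v = 11.
Deficit = 11 − 238/33 = 125/33 ≥ 0, confirming Bessel's inequality. (The deficit equals ||v − Σ <v,e_j> e_j||^2, the squared distance from v to span{e_j}.)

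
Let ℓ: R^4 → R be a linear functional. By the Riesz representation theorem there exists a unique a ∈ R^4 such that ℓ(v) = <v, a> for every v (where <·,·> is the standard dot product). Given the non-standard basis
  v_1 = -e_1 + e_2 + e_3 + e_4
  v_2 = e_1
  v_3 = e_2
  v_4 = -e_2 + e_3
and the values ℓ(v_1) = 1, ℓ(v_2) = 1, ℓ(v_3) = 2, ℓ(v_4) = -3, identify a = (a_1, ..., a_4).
a = (1, 2, -1, 1)

Write a = (a_1, ..., a_4) in the standard basis. For each basis vector v_i, ℓ(v_i) = <v_i, a> is a linear equation in the a_j's. Collect the n equations into a matrix system V a = ℓ, where row i of V is v_i (expressed in the standard basis). Since V is invertible (lower-triangular with 1s on the diagonal, up to permutation), solve by back-substitution:
  V =
[[-1, 1, 1, 1],
 [1, 0, 0, 0],
 [0, 1, 0, 0],
 [0, -1, 1, 0]]
  V a = (1, 1, 2, -3)
Solving gives a = (1, 2, -1, 1).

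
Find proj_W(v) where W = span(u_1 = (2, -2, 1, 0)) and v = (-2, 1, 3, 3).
proj_W(v) = (-2/3, 2/3, -1/3, 0)

Set up U = [u_1 | ... | u_1] ∈ R^(4×1). The projector onto W = col(U) is P = U (U^T U)^(-1) U^T.
Compute U^T U =
  [9],
and U^T v = (-3).
Solve U^T U · c = U^T v for the coefficients: c = (-1/3). The projection is proj_W(v) = U c.
Check: (v - proj_W(v)) · u_1 = 0  (should be 0).
Result: proj_W(v) = (-2/3, 2/3, -1/3, 0).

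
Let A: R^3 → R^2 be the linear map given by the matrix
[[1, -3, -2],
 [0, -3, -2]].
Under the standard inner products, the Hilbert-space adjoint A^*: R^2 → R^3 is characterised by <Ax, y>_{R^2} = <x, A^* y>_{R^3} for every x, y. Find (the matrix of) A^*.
A^* = A^T =
[[1, 0],
 [-3, -3],
 [-2, -2]]

For real matrices with standard dot products, the defining identity <Ax, y> = <x, A^* y> gives (Ax)^T y = x^T (A^*) y, i.e. x^T A^T y = x^T (A^*) y. Since this holds for all x, y, we must have A^* = A^T. Therefore
A^* =
[[1, 0],
 [-3, -3],
 [-2, -2]].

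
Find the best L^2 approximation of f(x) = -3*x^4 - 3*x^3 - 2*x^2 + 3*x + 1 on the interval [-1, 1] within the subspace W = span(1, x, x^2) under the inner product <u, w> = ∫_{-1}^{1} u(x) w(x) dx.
g(x) = -32*x^2/7 + 6*x/5 + 44/35

The best approximation g ∈ W is the orthogonal projection of f onto W. Writing g = a_0 + a_1 x + a_2 x^2, the coefficients solve the normal equations G · a = b where
  G_{ij} = <φ_i, φ_j> and b_i = <f, φ_i>, with φ_0 = 1, φ_1 = x, φ_2 = x^2.
G =
  [2, 0, 2/3]
  [0, 2/3, 0]
  [2/3, 0, 2/5],
b = (-8/15, 4/5, -104/105).
Solving gives a_0 = 44/35, a_1 = 6/5, a_2 = -32/7, so
  g(x) = -32*x^2/7 + 6*x/5 + 44/35.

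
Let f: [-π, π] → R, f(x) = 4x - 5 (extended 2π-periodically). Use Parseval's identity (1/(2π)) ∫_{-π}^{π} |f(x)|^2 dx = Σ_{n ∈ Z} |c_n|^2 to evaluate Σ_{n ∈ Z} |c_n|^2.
Σ |c_n|^2 = 16π^2/3 + 25

Expand and integrate term by term over [-π, π]:
  ∫ (4x)^2 dx = 16·(2π^3/3); ∫ 2·4·(-5)·x dx = 0 (odd integrand); ∫ (-5)^2 dx = 25·2π.
So (1/(2π)) ∫_{-π}^{π} (4x - 5)^2 dx = 16π^2/3 + 25 = 16π^2/3 + 25.
Parseval ⇒ Σ |c_n|^2 = 16π^2/3 + 25.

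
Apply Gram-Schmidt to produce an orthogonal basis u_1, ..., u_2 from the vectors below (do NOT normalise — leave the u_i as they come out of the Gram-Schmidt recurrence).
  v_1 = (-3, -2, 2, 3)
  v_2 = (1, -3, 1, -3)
Orthogonal basis:
  u_1 = (-3, -2, 2, 3)
  u_2 = (7/13, -43/13, 17/13, -33/13)

Apply the Gram-Schmidt recurrence
  u_1 = v_1
  u_i = v_i − Σ_{j<i} ((v_i · u_j) / (u_j · u_j)) · u_j.

Step by step this gives:
  u_1 = (-3, -2, 2, 3)
  u_2 = (7/13, -43/13, 17/13, -33/13)

Orthogonality check:
  u_2 · u_1 = 0 (should be 0)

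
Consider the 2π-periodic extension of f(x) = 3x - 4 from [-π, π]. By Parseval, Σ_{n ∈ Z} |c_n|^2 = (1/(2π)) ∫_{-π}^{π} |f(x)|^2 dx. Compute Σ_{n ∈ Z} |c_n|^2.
Σ |c_n|^2 = 3π^2 + 16

Expand and integrate term by term over [-π, π]:
  ∫ (3x)^2 dx = 9·(2π^3/3); ∫ 2·3·(-4)·x dx = 0 (odd integrand); ∫ (-4)^2 dx = 16·2π.
So (1/(2π)) ∫_{-π}^{π} (3x - 4)^2 dx = 9π^2/3 + 16 = 3π^2 + 16.
Parseval ⇒ Σ |c_n|^2 = 3π^2 + 16.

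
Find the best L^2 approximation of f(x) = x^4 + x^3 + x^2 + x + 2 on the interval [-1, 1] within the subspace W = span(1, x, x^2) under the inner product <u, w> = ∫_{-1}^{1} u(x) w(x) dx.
g(x) = 13*x^2/7 + 8*x/5 + 67/35

The best approximation g ∈ W is the orthogonal projection of f onto W. Writing g = a_0 + a_1 x + a_2 x^2, the coefficients solve the normal equations G · a = b where
  G_{ij} = <φ_i, φ_j> and b_i = <f, φ_i>, with φ_0 = 1, φ_1 = x, φ_2 = x^2.
G =
  [2, 0, 2/3]
  [0, 2/3, 0]
  [2/3, 0, 2/5],
b = (76/15, 16/15, 212/105).
Solving gives a_0 = 67/35, a_1 = 8/5, a_2 = 13/7, so
  g(x) = 13*x^2/7 + 8*x/5 + 67/35.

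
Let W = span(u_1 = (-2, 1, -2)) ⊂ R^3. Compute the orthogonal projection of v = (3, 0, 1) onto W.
proj_W(v) = (16/9, -8/9, 16/9)

Set up U = [u_1 | ... | u_1] ∈ R^(3×1). The projector onto W = col(U) is P = U (U^T U)^(-1) U^T.
Compute U^T U =
  [9],
and U^T v = (-8).
Solve U^T U · c = U^T v for the coefficients: c = (-8/9). The projection is proj_W(v) = U c.
Check: (v - proj_W(v)) · u_1 = 0  (should be 0).
Result: proj_W(v) = (16/9, -8/9, 16/9).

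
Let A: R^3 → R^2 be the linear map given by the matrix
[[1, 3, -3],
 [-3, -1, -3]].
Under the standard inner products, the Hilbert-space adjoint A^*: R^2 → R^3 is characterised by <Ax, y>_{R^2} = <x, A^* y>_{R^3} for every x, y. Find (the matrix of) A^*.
A^* = A^T =
[[1, -3],
 [3, -1],
 [-3, -3]]

For real matrices with standard dot products, the defining identity <Ax, y> = <x, A^* y> gives (Ax)^T y = x^T (A^*) y, i.e. x^T A^T y = x^T (A^*) y. Since this holds for all x, y, we must have A^* = A^T. Therefore
A^* =
[[1, -3],
 [3, -1],
 [-3, -3]].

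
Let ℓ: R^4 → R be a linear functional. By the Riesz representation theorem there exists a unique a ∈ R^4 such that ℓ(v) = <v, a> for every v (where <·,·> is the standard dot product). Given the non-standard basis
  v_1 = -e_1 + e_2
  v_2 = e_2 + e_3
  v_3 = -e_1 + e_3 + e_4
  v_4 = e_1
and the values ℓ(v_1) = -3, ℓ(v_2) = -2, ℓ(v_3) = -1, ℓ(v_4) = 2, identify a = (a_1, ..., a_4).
a = (2, -1, -1, 2)

Write a = (a_1, ..., a_4) in the standard basis. For each basis vector v_i, ℓ(v_i) = <v_i, a> is a linear equation in the a_j's. Collect the n equations into a matrix system V a = ℓ, where row i of V is v_i (expressed in the standard basis). Since V is invertible (lower-triangular with 1s on the diagonal, up to permutation), solve by back-substitution:
  V =
[[-1, 1, 0, 0],
 [0, 1, 1, 0],
 [-1, 0, 1, 1],
 [1, 0, 0, 0]]
  V a = (-3, -2, -1, 2)
Solving gives a = (2, -1, -1, 2).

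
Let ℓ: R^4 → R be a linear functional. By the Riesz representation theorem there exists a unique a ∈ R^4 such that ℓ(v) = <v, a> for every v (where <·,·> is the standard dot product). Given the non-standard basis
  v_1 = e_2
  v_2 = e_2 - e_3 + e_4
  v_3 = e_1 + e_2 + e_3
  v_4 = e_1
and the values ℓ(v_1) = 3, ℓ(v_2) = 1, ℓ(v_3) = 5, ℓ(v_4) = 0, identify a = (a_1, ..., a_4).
a = (0, 3, 2, 0)

Write a = (a_1, ..., a_4) in the standard basis. For each basis vector v_i, ℓ(v_i) = <v_i, a> is a linear equation in the a_j's. Collect the n equations into a matrix system V a = ℓ, where row i of V is v_i (expressed in the standard basis). Since V is invertible (lower-triangular with 1s on the diagonal, up to permutation), solve by back-substitution:
  V =
[[0, 1, 0, 0],
 [0, 1, -1, 1],
 [1, 1, 1, 0],
 [1, 0, 0, 0]]
  V a = (3, 1, 5, 0)
Solving gives a = (0, 3, 2, 0).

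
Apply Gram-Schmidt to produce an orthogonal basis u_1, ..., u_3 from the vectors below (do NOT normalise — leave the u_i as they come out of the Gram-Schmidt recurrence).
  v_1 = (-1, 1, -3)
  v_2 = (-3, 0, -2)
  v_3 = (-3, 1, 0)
Orthogonal basis:
  u_1 = (-1, 1, -3)
  u_2 = (-24/11, -9/11, 5/11)
  u_3 = (-13/31, 91/62, 39/62)

Apply the Gram-Schmidt recurrence
  u_1 = v_1
  u_i = v_i − Σ_{j<i} ((v_i · u_j) / (u_j · u_j)) · u_j.

Step by step this gives:
  u_1 = (-1, 1, -3)
  u_2 = (-24/11, -9/11, 5/11)
  u_3 = (-13/31, 91/62, 39/62)

Orthogonality check:
  u_2 · u_1 = 0 (should be 0)
  u_3 · u_1 = 0 (should be 0)
  u_3 · u_2 = 0 (should be 0)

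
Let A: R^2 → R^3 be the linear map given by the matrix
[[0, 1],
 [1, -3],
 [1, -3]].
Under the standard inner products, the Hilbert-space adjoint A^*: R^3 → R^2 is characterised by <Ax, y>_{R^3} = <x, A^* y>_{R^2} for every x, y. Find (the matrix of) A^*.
A^* = A^T =
[[0, 1, 1],
 [1, -3, -3]]

For real matrices with standard dot products, the defining identity <Ax, y> = <x, A^* y> gives (Ax)^T y = x^T (A^*) y, i.e. x^T A^T y = x^T (A^*) y. Since this holds for all x, y, we must have A^* = A^T. Therefore
A^* =
[[0, 1, 1],
 [1, -3, -3]].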